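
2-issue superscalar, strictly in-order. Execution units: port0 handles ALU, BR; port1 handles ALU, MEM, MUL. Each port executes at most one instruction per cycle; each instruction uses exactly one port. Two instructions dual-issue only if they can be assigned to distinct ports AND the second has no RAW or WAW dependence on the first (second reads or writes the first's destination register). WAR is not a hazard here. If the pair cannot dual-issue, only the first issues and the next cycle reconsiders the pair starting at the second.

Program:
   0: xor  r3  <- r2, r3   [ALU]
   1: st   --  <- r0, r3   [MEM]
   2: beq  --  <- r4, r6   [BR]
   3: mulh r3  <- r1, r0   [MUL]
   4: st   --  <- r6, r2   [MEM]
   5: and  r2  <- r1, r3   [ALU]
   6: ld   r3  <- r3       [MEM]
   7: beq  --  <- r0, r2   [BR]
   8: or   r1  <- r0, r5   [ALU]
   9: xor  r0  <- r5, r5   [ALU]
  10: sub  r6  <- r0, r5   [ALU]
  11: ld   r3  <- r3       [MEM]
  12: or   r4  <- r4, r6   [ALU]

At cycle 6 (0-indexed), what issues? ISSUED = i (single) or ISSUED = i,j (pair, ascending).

ISSUED = 10,11

c0: i0 xor.ALU  RAW r3
c1: i1+i2 st.MEM;beq.BR  2-wide
c2: i3 mulh.MUL  no-port MUL/MEM
c3: i4+i5 st.MEM;and.ALU  2-wide
c4: i6+i7 ld.MEM;beq.BR  2-wide
c5: i8+i9 or.ALU;xor.ALU  2-wide
c6: i10+i11 sub.ALU;ld.MEM  2-wide
c7: i12 or.ALU  tail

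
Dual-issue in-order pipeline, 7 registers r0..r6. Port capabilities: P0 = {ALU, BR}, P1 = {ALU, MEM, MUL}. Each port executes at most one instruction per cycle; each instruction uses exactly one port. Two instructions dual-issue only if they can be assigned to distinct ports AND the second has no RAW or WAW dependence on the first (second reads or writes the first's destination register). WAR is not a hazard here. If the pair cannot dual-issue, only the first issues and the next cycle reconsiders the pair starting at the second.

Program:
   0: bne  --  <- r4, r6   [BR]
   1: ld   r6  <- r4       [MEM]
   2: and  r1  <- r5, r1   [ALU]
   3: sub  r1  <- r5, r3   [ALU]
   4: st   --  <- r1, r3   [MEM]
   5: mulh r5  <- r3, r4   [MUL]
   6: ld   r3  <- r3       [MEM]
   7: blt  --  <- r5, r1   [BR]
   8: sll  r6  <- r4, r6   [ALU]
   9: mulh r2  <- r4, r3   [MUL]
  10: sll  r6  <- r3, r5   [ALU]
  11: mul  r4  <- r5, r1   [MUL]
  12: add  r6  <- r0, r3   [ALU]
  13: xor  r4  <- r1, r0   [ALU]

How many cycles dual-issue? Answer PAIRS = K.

[0] i0,i1  bne/ld  -- 2-wide
[1] i2  and  -- WAW r1
[2] i3  sub  -- RAW r1
[3] i4  st  -- no-port MEM/MUL
[4] i5  mulh  -- no-port MUL/MEM
[5] i6,i7  ld/blt  -- 2-wide
[6] i8,i9  sll/mulh  -- 2-wide
[7] i10,i11  sll/mul  -- 2-wide
[8] i12,i13  add/xor  -- 2-wide

PAIRS = 5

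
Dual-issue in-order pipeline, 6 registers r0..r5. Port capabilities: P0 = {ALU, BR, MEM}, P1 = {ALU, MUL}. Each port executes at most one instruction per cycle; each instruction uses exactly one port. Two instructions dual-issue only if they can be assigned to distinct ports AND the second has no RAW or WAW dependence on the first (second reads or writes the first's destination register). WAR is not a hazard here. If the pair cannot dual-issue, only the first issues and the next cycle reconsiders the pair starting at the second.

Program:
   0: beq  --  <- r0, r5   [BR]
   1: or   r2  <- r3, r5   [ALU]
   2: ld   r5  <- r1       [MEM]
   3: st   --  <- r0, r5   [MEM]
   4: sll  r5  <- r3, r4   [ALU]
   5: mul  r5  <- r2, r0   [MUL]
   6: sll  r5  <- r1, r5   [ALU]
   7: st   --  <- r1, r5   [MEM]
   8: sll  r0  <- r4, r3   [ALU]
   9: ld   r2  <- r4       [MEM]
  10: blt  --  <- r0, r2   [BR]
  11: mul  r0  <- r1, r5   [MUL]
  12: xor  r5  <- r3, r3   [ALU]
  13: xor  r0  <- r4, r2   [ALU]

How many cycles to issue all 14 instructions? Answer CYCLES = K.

CYCLES = 9

[0] i0+i1  beq.BR+or.ALU  -- dual
[1] i2  ld.MEM  -- no-port MEM/MEM
[2] i3+i4  st.MEM+sll.ALU  -- dual
[3] i5  mul.MUL  -- RAW+WAW r5
[4] i6  sll.ALU  -- RAW r5
[5] i7+i8  st.MEM+sll.ALU  -- dual
[6] i9  ld.MEM  -- no-port MEM/BR
[7] i10+i11  blt.BR+mul.MUL  -- dual
[8] i12+i13  xor.ALU+xor.ALU  -- dual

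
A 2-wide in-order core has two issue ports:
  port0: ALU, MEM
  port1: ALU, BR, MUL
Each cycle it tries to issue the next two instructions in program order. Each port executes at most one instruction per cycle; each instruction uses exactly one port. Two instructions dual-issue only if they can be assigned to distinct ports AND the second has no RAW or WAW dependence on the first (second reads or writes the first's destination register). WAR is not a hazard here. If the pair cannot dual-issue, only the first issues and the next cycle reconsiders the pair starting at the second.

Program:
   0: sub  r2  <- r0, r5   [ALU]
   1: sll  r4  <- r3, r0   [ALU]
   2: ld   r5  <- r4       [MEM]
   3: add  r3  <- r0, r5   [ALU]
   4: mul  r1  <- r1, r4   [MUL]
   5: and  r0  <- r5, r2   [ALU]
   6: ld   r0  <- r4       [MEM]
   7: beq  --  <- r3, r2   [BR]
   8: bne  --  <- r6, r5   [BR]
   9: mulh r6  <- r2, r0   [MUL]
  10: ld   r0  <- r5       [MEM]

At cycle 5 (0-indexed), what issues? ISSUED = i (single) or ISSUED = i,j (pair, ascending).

ISSUED = 8

c0: i0/i1 sub.ALU;sll.ALU  2-wide
c1: i2 ld.MEM  RAW r5
c2: i3/i4 add.ALU;mul.MUL  2-wide
c3: i5 and.ALU  WAW r0
c4: i6/i7 ld.MEM;beq.BR  2-wide
c5: i8 bne.BR  no-port BR/MUL
c6: i9/i10 mulh.MUL;ld.MEM  2-wide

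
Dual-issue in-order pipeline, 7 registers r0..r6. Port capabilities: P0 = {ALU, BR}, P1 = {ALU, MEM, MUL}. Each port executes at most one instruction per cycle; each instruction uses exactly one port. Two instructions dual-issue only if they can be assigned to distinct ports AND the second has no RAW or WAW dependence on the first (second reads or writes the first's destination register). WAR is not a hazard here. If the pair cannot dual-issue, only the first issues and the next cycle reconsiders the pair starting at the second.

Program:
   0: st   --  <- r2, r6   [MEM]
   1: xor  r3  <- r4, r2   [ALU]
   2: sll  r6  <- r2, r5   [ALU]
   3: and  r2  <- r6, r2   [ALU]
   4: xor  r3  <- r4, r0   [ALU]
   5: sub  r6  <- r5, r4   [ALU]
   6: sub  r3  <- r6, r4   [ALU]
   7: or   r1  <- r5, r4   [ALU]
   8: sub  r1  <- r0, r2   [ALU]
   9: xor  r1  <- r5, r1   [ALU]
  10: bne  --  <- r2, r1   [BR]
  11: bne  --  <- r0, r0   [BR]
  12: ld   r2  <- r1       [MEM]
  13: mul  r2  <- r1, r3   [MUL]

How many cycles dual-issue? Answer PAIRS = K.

PAIRS = 4

t=0 i0&i1:st xor ; pair
t=1 i2:sll ; RAW r6
t=2 i3&i4:and xor ; pair
t=3 i5:sub ; RAW r6
t=4 i6&i7:sub or ; pair
t=5 i8:sub ; RAW+WAW r1
t=6 i9:xor ; RAW r1
t=7 i10:bne ; no-port BR/BR
t=8 i11&i12:bne ld ; pair
t=9 i13:mul ; tail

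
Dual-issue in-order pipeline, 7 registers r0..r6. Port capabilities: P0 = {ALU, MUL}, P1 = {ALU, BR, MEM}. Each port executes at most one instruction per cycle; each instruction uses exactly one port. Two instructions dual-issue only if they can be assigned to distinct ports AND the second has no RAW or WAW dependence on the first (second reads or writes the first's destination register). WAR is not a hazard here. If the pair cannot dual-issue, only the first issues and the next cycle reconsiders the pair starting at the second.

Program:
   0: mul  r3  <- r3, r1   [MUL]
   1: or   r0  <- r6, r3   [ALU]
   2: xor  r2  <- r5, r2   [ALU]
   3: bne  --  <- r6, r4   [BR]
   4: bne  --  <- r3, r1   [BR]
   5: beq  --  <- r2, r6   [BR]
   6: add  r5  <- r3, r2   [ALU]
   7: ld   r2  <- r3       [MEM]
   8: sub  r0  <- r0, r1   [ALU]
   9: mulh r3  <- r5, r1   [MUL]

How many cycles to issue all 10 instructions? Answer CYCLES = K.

0. mul @i0  | RAW r3
1. or/xor @i1,i2  | 2-wide
2. bne @i3  | no-port BR/BR
3. bne @i4  | no-port BR/BR
4. beq/add @i5,i6  | 2-wide
5. ld/sub @i7,i8  | 2-wide
6. mulh @i9  | tail

CYCLES = 7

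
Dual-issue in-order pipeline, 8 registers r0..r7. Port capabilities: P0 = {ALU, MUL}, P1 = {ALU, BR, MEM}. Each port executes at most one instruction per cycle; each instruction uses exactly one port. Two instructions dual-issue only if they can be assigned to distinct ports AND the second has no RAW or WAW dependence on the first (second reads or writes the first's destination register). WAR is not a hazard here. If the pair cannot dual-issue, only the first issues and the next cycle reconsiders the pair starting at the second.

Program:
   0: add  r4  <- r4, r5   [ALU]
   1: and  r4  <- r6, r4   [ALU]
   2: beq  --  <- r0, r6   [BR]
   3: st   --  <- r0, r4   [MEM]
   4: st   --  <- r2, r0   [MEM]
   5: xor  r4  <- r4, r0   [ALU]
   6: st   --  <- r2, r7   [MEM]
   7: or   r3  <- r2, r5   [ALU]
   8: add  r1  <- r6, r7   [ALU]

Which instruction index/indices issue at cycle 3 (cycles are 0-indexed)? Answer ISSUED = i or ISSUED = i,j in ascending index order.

[0] i0  add.ALU  -- RAW+WAW r4
[1] i1+i2  and.ALU;beq.BR  -- dual
[2] i3  st.MEM  -- no-port MEM/MEM
[3] i4+i5  st.MEM;xor.ALU  -- dual
[4] i6+i7  st.MEM;or.ALU  -- dual
[5] i8  add.ALU  -- tail

ISSUED = 4,5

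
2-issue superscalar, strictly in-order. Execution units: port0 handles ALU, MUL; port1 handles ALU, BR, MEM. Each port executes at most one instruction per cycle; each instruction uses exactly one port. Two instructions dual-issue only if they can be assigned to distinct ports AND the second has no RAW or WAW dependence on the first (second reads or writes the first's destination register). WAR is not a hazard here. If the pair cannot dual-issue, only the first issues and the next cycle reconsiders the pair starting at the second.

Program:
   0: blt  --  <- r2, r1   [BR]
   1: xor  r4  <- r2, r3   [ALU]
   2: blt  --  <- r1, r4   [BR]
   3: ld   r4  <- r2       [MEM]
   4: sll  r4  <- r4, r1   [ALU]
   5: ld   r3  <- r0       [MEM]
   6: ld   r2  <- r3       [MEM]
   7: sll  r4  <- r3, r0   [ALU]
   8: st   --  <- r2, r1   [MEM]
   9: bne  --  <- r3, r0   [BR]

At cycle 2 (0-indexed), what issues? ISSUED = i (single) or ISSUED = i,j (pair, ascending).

[0] i0/i1  blt.BR xor.ALU  -- 2-wide
[1] i2  blt.BR  -- no-port BR/MEM
[2] i3  ld.MEM  -- RAW+WAW r4
[3] i4/i5  sll.ALU ld.MEM  -- 2-wide
[4] i6/i7  ld.MEM sll.ALU  -- 2-wide
[5] i8  st.MEM  -- no-port MEM/BR
[6] i9  bne.BR  -- tail

ISSUED = 3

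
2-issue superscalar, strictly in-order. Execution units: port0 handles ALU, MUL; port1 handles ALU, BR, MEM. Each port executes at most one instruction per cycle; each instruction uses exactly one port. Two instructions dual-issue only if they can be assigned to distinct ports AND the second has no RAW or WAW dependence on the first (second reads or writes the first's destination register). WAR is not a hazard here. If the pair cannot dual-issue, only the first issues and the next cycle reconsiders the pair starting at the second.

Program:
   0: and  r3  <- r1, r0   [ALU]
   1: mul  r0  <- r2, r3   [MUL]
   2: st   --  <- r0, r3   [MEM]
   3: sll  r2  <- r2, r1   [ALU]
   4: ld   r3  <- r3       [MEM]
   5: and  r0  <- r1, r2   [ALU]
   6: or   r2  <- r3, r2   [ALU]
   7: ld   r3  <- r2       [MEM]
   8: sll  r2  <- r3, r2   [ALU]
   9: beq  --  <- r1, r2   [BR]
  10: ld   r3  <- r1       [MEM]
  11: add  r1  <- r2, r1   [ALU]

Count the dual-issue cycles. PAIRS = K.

  cy0 -> i0 (and.ALU) RAW r3
  cy1 -> i1 (mul.MUL) RAW r0
  cy2 -> i2+i3 (st.MEM+sll.ALU) pair
  cy3 -> i4+i5 (ld.MEM+and.ALU) pair
  cy4 -> i6 (or.ALU) RAW r2
  cy5 -> i7 (ld.MEM) RAW r3
  cy6 -> i8 (sll.ALU) RAW r2
  cy7 -> i9 (beq.BR) no-port BR/MEM
  cy8 -> i10+i11 (ld.MEM+add.ALU) pair

PAIRS = 3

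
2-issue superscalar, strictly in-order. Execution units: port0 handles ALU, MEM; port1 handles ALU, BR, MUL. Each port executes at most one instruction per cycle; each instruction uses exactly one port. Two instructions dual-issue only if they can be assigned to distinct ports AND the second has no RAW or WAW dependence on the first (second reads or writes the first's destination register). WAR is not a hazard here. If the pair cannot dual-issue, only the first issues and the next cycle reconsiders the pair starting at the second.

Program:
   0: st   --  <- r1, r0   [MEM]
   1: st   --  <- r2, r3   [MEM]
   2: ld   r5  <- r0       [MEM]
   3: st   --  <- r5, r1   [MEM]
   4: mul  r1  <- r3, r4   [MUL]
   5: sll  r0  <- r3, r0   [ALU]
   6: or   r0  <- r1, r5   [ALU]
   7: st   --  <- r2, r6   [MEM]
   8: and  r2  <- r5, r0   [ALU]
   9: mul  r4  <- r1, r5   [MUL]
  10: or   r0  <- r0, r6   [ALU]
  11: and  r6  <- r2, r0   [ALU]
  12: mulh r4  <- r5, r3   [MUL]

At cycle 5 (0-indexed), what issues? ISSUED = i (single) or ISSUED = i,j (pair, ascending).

t=0 i0:st.MEM ; no-port MEM/MEM
t=1 i1:st.MEM ; no-port MEM/MEM
t=2 i2:ld.MEM ; no-port MEM/MEM
t=3 i3,i4:st.MEM+mul.MUL ; pair
t=4 i5:sll.ALU ; WAW r0
t=5 i6,i7:or.ALU+st.MEM ; pair
t=6 i8,i9:and.ALU+mul.MUL ; pair
t=7 i10:or.ALU ; RAW r0
t=8 i11,i12:and.ALU+mulh.MUL ; pair

ISSUED = 6,7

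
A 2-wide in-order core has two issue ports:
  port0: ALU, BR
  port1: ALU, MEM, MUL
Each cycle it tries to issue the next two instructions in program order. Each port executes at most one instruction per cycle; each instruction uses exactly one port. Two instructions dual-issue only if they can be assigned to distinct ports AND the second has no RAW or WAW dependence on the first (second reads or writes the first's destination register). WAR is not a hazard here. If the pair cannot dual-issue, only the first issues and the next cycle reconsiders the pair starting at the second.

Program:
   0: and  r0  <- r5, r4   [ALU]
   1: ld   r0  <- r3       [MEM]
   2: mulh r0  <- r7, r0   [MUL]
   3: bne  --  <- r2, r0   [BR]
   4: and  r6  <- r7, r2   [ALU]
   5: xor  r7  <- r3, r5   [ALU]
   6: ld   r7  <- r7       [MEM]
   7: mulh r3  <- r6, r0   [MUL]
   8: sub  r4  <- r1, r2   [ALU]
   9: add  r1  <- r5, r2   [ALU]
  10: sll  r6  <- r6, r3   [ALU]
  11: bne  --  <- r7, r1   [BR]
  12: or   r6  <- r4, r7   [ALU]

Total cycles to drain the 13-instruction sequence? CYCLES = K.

#0 head=0: and.ALU i0 WAW r0
#1 head=1: ld.MEM i1 no-port MEM/MUL
#2 head=2: mulh.MUL i2 RAW r0
#3 head=3: bne.BR+and.ALU i3&i4 2-wide
#4 head=5: xor.ALU i5 RAW+WAW r7
#5 head=6: ld.MEM i6 no-port MEM/MUL
#6 head=7: mulh.MUL+sub.ALU i7&i8 2-wide
#7 head=9: add.ALU+sll.ALU i9&i10 2-wide
#8 head=11: bne.BR+or.ALU i11&i12 2-wide

CYCLES = 9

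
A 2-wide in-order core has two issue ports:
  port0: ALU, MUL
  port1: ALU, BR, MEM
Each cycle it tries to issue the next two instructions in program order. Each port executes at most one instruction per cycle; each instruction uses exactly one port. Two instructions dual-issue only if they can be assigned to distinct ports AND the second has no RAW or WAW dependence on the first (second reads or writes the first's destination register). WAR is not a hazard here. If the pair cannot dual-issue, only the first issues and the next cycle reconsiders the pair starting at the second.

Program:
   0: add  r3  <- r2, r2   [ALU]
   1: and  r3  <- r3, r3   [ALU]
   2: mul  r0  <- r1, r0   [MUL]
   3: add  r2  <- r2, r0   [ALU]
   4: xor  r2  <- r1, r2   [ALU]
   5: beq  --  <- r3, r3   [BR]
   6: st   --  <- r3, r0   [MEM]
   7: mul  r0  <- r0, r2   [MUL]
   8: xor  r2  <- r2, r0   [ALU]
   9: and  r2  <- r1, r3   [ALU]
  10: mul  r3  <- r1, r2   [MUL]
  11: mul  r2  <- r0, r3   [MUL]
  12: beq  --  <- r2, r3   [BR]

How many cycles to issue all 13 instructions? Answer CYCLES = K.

CYCLES = 10

#0 head=0: add i0 RAW+WAW r3
#1 head=1: and;mul i1/i2 pair
#2 head=3: add i3 RAW+WAW r2
#3 head=4: xor;beq i4/i5 pair
#4 head=6: st;mul i6/i7 pair
#5 head=8: xor i8 WAW r2
#6 head=9: and i9 RAW r2
#7 head=10: mul i10 no-port MUL/MUL
#8 head=11: mul i11 RAW r2
#9 head=12: beq i12 tail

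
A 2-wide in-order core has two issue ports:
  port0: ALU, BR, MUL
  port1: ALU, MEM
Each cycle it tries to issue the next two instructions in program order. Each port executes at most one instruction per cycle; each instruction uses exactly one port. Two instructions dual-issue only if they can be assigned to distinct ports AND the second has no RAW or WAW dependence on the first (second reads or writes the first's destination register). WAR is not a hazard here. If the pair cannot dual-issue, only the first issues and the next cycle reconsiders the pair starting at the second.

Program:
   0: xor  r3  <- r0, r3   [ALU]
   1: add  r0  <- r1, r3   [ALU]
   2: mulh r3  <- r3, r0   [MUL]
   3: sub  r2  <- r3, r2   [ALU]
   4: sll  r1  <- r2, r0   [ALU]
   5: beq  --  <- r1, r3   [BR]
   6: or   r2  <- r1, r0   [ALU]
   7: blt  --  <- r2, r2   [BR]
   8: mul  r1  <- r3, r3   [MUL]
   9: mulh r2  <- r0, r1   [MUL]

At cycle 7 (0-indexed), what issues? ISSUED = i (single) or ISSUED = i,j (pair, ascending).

ISSUED = 8

t=0 i0:xor ; RAW r3
t=1 i1:add ; RAW r0
t=2 i2:mulh ; RAW r3
t=3 i3:sub ; RAW r2
t=4 i4:sll ; RAW r1
t=5 i5/i6:beq or ; 2-wide
t=6 i7:blt ; no-port BR/MUL
t=7 i8:mul ; no-port MUL/MUL
t=8 i9:mulh ; tail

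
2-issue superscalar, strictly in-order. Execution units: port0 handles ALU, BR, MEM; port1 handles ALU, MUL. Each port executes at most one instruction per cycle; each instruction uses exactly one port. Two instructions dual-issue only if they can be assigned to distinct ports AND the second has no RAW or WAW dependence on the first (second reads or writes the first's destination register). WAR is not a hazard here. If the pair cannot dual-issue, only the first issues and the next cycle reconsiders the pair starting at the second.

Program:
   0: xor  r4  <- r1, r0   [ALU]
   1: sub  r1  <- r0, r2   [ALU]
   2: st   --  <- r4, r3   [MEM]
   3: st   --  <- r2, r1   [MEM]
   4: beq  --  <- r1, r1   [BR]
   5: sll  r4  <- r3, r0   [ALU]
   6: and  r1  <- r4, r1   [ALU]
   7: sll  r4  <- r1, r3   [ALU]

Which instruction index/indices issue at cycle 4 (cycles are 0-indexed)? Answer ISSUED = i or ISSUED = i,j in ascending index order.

ISSUED = 6

#0 head=0: xor.ALU sub.ALU i0+i1 pair
#1 head=2: st.MEM i2 no-port MEM/MEM
#2 head=3: st.MEM i3 no-port MEM/BR
#3 head=4: beq.BR sll.ALU i4+i5 pair
#4 head=6: and.ALU i6 RAW r1
#5 head=7: sll.ALU i7 tail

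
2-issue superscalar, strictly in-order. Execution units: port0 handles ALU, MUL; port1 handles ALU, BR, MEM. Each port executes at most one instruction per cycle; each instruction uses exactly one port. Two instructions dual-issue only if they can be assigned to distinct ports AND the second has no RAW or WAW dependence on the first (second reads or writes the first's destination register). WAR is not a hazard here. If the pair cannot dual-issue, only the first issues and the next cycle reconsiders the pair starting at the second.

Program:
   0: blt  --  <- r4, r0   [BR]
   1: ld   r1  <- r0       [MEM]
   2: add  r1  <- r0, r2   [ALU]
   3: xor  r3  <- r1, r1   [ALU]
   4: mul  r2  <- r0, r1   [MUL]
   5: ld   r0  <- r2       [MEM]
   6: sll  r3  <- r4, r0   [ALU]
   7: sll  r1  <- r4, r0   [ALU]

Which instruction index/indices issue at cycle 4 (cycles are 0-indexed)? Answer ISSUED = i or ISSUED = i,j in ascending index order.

ISSUED = 5

c0: i0 blt.BR  no-port BR/MEM
c1: i1 ld.MEM  WAW r1
c2: i2 add.ALU  RAW r1
c3: i3+i4 xor.ALU mul.MUL  pair
c4: i5 ld.MEM  RAW r0
c5: i6+i7 sll.ALU sll.ALU  pair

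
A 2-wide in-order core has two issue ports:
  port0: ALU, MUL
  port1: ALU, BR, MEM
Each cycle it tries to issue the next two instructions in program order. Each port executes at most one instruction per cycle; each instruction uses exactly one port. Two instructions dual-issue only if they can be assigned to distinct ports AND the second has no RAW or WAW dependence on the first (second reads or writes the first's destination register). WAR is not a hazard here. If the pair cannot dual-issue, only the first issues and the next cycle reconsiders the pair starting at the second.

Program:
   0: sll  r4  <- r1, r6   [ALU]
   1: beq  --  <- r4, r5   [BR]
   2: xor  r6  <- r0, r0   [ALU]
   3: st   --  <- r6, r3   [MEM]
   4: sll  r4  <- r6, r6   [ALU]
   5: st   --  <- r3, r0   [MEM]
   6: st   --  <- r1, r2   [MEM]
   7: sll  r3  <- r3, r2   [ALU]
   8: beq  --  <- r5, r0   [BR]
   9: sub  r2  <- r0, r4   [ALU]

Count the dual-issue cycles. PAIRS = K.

#0 head=0: sll i0 RAW r4
#1 head=1: beq+xor i1/i2 dual
#2 head=3: st+sll i3/i4 dual
#3 head=5: st i5 no-port MEM/MEM
#4 head=6: st+sll i6/i7 dual
#5 head=8: beq+sub i8/i9 dual

PAIRS = 4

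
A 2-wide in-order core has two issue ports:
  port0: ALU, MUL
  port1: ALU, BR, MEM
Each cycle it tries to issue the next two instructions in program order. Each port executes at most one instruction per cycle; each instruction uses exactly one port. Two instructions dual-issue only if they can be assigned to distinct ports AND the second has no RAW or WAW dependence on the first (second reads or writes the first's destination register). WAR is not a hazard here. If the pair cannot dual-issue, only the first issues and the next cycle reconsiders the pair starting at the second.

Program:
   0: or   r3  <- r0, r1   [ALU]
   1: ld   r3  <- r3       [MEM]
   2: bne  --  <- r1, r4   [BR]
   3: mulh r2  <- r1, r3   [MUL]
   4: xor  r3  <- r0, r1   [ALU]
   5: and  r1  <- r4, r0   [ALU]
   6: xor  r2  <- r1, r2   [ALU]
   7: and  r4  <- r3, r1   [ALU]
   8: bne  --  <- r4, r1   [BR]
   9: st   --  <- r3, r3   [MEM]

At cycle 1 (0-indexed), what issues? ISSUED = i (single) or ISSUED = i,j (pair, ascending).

ISSUED = 1

0. or @i0  | RAW+WAW r3
1. ld @i1  | no-port MEM/BR
2. bne;mulh @i2+i3  | dual
3. xor;and @i4+i5  | dual
4. xor;and @i6+i7  | dual
5. bne @i8  | no-port BR/MEM
6. st @i9  | tail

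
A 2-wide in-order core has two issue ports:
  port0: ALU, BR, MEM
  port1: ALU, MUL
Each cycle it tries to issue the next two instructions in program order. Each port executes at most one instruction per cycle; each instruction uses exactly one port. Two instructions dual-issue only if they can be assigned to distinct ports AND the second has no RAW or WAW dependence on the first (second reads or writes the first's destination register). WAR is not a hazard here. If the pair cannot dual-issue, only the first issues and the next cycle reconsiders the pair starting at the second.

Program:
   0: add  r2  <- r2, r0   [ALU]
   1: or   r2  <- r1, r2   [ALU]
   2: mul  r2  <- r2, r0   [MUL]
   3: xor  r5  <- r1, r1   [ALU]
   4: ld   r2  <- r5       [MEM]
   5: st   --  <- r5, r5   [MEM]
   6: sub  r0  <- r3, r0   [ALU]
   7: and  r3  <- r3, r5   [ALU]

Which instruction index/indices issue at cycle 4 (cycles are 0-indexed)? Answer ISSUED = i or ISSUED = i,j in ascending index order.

ISSUED = 5,6

#0 head=0: add.ALU i0 RAW+WAW r2
#1 head=1: or.ALU i1 RAW+WAW r2
#2 head=2: mul.MUL+xor.ALU i2/i3 pair
#3 head=4: ld.MEM i4 no-port MEM/MEM
#4 head=5: st.MEM+sub.ALU i5/i6 pair
#5 head=7: and.ALU i7 tail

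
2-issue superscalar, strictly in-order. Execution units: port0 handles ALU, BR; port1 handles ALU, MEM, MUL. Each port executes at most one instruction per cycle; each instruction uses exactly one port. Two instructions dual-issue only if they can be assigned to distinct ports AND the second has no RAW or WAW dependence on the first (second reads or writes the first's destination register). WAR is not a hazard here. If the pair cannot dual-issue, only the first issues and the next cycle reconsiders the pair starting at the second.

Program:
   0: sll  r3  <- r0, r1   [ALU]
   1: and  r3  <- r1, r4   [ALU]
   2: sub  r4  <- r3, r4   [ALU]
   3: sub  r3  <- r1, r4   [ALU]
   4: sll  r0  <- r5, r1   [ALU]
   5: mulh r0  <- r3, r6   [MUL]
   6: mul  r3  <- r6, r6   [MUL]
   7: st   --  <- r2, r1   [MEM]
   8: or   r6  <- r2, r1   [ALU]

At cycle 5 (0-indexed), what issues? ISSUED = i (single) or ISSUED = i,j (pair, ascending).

ISSUED = 6

0. sll.ALU @i0  | WAW r3
1. and.ALU @i1  | RAW r3
2. sub.ALU @i2  | RAW r4
3. sub.ALU/sll.ALU @i3,i4  | 2-wide
4. mulh.MUL @i5  | no-port MUL/MUL
5. mul.MUL @i6  | no-port MUL/MEM
6. st.MEM/or.ALU @i7,i8  | 2-wide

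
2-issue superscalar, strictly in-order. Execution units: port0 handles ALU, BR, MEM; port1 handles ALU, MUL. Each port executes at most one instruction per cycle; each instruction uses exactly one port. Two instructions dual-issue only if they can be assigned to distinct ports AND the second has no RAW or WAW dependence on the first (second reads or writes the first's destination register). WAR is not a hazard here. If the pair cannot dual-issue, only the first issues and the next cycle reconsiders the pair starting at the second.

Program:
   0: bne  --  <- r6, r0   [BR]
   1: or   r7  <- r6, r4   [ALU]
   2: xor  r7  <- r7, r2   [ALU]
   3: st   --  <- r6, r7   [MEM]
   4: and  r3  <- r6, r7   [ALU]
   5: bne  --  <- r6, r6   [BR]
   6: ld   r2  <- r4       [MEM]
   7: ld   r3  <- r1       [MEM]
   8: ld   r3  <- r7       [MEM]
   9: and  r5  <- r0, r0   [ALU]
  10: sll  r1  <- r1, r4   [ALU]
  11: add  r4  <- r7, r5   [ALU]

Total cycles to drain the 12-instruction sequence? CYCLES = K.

CYCLES = 8

0. bne.BR/or.ALU @i0/i1  | pair
1. xor.ALU @i2  | RAW r7
2. st.MEM/and.ALU @i3/i4  | pair
3. bne.BR @i5  | no-port BR/MEM
4. ld.MEM @i6  | no-port MEM/MEM
5. ld.MEM @i7  | no-port MEM/MEM
6. ld.MEM/and.ALU @i8/i9  | pair
7. sll.ALU/add.ALU @i10/i11  | pair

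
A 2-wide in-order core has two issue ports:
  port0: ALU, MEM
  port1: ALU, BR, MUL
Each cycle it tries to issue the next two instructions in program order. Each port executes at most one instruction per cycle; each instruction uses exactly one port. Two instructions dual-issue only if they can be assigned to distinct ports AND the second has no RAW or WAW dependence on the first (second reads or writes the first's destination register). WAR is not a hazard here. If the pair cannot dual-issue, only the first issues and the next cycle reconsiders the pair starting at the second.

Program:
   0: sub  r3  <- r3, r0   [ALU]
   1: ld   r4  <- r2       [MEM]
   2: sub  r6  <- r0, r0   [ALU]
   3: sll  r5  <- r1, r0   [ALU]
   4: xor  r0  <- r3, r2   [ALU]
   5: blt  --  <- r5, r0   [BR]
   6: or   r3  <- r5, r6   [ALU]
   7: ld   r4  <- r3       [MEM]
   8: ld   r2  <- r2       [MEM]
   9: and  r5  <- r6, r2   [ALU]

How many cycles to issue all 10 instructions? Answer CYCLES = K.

0. sub.ALU+ld.MEM @i0+i1  | pair
1. sub.ALU+sll.ALU @i2+i3  | pair
2. xor.ALU @i4  | RAW r0
3. blt.BR+or.ALU @i5+i6  | pair
4. ld.MEM @i7  | no-port MEM/MEM
5. ld.MEM @i8  | RAW r2
6. and.ALU @i9  | tail

CYCLES = 7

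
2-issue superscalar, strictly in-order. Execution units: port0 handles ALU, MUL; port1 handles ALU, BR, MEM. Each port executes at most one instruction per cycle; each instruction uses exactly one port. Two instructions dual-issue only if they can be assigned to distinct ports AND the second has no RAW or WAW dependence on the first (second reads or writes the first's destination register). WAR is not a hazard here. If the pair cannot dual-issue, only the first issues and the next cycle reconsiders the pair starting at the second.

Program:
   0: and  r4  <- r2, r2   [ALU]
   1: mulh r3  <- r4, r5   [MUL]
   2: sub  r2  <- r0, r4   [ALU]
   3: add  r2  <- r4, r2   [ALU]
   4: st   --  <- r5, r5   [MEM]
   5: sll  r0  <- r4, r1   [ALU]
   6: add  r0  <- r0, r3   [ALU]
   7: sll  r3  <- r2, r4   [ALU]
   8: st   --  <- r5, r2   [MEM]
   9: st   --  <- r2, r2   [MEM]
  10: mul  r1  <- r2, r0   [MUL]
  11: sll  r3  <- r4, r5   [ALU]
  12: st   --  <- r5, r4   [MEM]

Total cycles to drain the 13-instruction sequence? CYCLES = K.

CYCLES = 8

0. and @i0  | RAW r4
1. mulh sub @i1&i2  | pair
2. add st @i3&i4  | pair
3. sll @i5  | RAW+WAW r0
4. add sll @i6&i7  | pair
5. st @i8  | no-port MEM/MEM
6. st mul @i9&i10  | pair
7. sll st @i11&i12  | pair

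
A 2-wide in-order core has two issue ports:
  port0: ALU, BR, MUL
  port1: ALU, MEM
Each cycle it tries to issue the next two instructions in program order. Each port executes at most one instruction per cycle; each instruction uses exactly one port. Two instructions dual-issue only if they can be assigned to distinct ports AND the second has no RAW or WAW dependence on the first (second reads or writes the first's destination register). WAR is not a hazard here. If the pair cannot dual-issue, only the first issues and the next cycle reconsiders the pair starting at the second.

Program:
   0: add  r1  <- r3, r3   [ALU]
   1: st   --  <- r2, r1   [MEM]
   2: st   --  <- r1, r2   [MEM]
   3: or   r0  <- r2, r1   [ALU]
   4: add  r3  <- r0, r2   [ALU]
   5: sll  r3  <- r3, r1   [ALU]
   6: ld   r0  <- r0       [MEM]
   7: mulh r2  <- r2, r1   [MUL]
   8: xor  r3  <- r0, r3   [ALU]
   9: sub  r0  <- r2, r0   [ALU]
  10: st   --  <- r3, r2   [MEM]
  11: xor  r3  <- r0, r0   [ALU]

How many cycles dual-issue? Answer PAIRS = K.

PAIRS = 4

0. add.ALU @i0  | RAW r1
1. st.MEM @i1  | no-port MEM/MEM
2. st.MEM;or.ALU @i2&i3  | pair
3. add.ALU @i4  | RAW+WAW r3
4. sll.ALU;ld.MEM @i5&i6  | pair
5. mulh.MUL;xor.ALU @i7&i8  | pair
6. sub.ALU;st.MEM @i9&i10  | pair
7. xor.ALU @i11  | tail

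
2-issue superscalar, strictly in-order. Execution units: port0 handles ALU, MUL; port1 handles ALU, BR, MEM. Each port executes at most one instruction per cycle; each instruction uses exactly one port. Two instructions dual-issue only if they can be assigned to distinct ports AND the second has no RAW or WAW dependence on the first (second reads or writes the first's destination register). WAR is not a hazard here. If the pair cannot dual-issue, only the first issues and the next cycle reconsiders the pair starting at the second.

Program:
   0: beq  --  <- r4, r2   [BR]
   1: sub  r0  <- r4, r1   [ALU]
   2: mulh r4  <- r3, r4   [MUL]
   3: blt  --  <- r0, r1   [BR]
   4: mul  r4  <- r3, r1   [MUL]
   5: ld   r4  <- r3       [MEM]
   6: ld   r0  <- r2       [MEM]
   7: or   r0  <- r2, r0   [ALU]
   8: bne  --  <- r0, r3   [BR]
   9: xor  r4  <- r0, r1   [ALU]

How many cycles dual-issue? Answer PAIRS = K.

PAIRS = 3

0. beq.BR;sub.ALU @i0+i1  | pair
1. mulh.MUL;blt.BR @i2+i3  | pair
2. mul.MUL @i4  | WAW r4
3. ld.MEM @i5  | no-port MEM/MEM
4. ld.MEM @i6  | RAW+WAW r0
5. or.ALU @i7  | RAW r0
6. bne.BR;xor.ALU @i8+i9  | pair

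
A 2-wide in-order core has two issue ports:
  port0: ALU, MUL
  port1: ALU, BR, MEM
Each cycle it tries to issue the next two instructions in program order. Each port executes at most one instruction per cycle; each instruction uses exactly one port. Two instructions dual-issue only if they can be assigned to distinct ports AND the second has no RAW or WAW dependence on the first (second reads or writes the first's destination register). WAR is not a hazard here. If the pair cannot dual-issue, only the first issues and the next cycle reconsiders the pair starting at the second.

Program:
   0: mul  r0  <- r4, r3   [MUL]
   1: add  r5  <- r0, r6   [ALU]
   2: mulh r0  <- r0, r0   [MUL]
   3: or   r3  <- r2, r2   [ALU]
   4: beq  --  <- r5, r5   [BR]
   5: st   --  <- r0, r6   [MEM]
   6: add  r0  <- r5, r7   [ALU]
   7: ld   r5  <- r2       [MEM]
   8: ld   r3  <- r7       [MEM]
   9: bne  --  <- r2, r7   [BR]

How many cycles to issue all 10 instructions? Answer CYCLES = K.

CYCLES = 7

  cy0 -> i0 (mul) RAW r0
  cy1 -> i1&i2 (add;mulh) pair
  cy2 -> i3&i4 (or;beq) pair
  cy3 -> i5&i6 (st;add) pair
  cy4 -> i7 (ld) no-port MEM/MEM
  cy5 -> i8 (ld) no-port MEM/BR
  cy6 -> i9 (bne) tail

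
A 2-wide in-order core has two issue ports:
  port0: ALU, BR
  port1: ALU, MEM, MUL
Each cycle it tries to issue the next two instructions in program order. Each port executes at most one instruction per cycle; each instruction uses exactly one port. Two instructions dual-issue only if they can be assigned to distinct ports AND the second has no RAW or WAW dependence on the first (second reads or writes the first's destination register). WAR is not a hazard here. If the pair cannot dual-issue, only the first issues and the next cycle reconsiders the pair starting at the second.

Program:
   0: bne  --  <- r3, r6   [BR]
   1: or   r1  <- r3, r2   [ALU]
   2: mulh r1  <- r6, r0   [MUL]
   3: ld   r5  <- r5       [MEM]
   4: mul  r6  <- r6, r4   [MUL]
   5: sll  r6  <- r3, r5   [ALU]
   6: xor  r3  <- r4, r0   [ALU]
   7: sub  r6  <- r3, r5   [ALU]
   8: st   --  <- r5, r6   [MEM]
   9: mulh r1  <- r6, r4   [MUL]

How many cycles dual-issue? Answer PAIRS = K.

PAIRS = 2

  cy0 -> i0&i1 (bne.BR or.ALU) 2-wide
  cy1 -> i2 (mulh.MUL) no-port MUL/MEM
  cy2 -> i3 (ld.MEM) no-port MEM/MUL
  cy3 -> i4 (mul.MUL) WAW r6
  cy4 -> i5&i6 (sll.ALU xor.ALU) 2-wide
  cy5 -> i7 (sub.ALU) RAW r6
  cy6 -> i8 (st.MEM) no-port MEM/MUL
  cy7 -> i9 (mulh.MUL) tail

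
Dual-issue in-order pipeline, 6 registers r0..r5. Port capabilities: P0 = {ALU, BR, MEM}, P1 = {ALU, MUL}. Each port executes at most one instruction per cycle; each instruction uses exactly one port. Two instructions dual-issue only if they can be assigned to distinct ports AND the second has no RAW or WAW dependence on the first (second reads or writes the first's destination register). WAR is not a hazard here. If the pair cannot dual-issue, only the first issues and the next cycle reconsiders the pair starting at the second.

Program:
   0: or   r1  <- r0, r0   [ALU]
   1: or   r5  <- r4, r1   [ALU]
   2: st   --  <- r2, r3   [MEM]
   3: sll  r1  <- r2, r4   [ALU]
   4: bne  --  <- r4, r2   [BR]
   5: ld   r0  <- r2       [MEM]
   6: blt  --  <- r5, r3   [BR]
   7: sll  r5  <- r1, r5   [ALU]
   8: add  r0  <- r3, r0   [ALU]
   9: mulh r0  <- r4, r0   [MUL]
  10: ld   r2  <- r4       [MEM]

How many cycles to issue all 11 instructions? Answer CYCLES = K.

c0: i0 or.ALU  RAW r1
c1: i1&i2 or.ALU/st.MEM  2-wide
c2: i3&i4 sll.ALU/bne.BR  2-wide
c3: i5 ld.MEM  no-port MEM/BR
c4: i6&i7 blt.BR/sll.ALU  2-wide
c5: i8 add.ALU  RAW+WAW r0
c6: i9&i10 mulh.MUL/ld.MEM  2-wide

CYCLES = 7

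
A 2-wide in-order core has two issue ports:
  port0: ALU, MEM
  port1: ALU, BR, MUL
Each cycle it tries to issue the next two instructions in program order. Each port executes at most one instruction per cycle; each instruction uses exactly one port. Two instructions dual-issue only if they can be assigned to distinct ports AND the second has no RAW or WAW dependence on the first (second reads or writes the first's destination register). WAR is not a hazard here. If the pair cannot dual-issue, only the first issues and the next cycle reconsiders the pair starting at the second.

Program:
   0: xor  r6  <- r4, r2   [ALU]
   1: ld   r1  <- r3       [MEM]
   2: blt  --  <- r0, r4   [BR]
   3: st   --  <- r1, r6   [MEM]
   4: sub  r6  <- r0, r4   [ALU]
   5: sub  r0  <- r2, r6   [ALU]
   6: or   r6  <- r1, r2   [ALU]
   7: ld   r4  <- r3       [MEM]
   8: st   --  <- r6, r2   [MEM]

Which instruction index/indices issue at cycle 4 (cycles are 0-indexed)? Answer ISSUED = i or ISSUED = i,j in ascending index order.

c0: i0+i1 xor.ALU+ld.MEM  dual
c1: i2+i3 blt.BR+st.MEM  dual
c2: i4 sub.ALU  RAW r6
c3: i5+i6 sub.ALU+or.ALU  dual
c4: i7 ld.MEM  no-port MEM/MEM
c5: i8 st.MEM  tail

ISSUED = 7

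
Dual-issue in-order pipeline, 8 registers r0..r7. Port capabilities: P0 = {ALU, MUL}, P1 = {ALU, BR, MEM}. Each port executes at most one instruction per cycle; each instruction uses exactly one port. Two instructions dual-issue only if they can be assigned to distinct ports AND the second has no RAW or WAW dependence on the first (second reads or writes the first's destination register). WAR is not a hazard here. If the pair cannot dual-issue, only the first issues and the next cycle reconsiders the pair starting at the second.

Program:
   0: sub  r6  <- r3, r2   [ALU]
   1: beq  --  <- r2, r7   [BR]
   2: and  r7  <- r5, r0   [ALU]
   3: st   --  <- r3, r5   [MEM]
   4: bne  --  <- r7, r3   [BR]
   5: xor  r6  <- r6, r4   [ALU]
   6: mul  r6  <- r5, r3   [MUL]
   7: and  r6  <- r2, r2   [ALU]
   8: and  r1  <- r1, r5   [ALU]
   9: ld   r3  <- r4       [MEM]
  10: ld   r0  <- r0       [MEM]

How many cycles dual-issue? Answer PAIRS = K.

  cy0 -> i0/i1 (sub.ALU;beq.BR) pair
  cy1 -> i2/i3 (and.ALU;st.MEM) pair
  cy2 -> i4/i5 (bne.BR;xor.ALU) pair
  cy3 -> i6 (mul.MUL) WAW r6
  cy4 -> i7/i8 (and.ALU;and.ALU) pair
  cy5 -> i9 (ld.MEM) no-port MEM/MEM
  cy6 -> i10 (ld.MEM) tail

PAIRS = 4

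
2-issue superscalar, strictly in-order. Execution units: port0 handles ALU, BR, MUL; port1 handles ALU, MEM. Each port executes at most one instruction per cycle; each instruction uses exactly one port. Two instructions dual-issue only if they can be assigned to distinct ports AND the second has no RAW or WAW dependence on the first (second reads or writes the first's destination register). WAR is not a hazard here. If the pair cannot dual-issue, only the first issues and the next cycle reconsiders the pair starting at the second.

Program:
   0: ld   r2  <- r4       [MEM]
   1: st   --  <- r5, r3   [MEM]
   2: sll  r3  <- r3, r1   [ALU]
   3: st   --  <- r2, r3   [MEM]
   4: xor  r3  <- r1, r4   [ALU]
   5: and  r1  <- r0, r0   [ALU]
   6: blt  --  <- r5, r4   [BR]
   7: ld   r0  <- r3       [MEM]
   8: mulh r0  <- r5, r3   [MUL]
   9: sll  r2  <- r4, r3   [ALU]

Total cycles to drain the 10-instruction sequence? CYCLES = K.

CYCLES = 6

#0 head=0: ld.MEM i0 no-port MEM/MEM
#1 head=1: st.MEM/sll.ALU i1,i2 2-wide
#2 head=3: st.MEM/xor.ALU i3,i4 2-wide
#3 head=5: and.ALU/blt.BR i5,i6 2-wide
#4 head=7: ld.MEM i7 WAW r0
#5 head=8: mulh.MUL/sll.ALU i8,i9 2-wide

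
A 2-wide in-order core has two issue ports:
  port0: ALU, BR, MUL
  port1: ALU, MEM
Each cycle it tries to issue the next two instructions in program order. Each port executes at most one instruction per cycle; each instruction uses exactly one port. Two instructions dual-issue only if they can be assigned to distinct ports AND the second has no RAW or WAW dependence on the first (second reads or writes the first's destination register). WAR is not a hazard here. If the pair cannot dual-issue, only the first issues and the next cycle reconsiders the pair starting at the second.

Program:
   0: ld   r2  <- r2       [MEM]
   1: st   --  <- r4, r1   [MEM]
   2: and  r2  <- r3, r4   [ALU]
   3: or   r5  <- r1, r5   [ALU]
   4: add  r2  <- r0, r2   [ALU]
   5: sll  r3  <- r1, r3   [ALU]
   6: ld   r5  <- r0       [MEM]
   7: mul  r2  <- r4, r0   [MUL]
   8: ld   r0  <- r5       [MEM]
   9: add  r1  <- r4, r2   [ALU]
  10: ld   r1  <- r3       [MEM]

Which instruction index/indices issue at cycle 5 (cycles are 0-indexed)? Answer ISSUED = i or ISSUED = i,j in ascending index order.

ISSUED = 9

[0] i0  ld.MEM  -- no-port MEM/MEM
[1] i1,i2  st.MEM+and.ALU  -- dual
[2] i3,i4  or.ALU+add.ALU  -- dual
[3] i5,i6  sll.ALU+ld.MEM  -- dual
[4] i7,i8  mul.MUL+ld.MEM  -- dual
[5] i9  add.ALU  -- WAW r1
[6] i10  ld.MEM  -- tail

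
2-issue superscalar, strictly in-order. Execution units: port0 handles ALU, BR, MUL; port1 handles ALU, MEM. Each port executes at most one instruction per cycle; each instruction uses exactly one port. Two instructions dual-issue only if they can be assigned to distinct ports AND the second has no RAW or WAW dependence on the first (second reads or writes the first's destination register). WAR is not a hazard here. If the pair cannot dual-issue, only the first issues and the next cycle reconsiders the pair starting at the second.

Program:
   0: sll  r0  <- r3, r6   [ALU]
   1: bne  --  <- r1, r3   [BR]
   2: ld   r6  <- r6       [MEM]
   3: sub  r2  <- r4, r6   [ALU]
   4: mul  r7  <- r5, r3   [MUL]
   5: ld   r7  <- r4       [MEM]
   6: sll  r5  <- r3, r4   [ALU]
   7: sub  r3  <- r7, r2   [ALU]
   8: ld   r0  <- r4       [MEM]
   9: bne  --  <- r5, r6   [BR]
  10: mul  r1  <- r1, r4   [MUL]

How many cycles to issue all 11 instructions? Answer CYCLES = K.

t=0 i0&i1:sll.ALU+bne.BR ; 2-wide
t=1 i2:ld.MEM ; RAW r6
t=2 i3&i4:sub.ALU+mul.MUL ; 2-wide
t=3 i5&i6:ld.MEM+sll.ALU ; 2-wide
t=4 i7&i8:sub.ALU+ld.MEM ; 2-wide
t=5 i9:bne.BR ; no-port BR/MUL
t=6 i10:mul.MUL ; tail

CYCLES = 7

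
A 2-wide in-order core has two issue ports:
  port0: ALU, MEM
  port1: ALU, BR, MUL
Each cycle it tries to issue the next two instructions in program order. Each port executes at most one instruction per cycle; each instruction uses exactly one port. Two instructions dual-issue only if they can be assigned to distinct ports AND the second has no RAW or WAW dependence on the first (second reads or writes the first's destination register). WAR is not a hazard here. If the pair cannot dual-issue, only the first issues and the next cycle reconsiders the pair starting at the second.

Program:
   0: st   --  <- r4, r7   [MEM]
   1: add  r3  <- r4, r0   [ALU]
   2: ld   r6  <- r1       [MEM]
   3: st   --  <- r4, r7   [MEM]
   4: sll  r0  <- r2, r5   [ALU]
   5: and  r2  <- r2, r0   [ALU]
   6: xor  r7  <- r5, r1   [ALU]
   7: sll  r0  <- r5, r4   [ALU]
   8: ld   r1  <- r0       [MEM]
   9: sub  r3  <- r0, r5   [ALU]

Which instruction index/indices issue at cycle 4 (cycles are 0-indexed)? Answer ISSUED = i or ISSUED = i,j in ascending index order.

ISSUED = 7

c0: i0,i1 st;add  2-wide
c1: i2 ld  no-port MEM/MEM
c2: i3,i4 st;sll  2-wide
c3: i5,i6 and;xor  2-wide
c4: i7 sll  RAW r0
c5: i8,i9 ld;sub  2-wide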